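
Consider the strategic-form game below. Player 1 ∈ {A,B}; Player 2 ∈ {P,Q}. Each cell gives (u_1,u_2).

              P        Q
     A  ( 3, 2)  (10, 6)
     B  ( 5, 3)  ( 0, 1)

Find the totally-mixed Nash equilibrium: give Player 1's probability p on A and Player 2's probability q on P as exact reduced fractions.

P1 indiff ⇒ q·3+(1-q)·10 = q·5+(1-q)·0 ⇒ q(-2) = (1-q)(-10) ⇒ q = 5/6
P2 indiff ⇒ p·2+(1-p)·3 = p·6+(1-p)·1 ⇒ p(-4) = (1-p)(-2) ⇒ p = 1/3

P1 mixes 1/3 on A; P2 mixes 5/6 on P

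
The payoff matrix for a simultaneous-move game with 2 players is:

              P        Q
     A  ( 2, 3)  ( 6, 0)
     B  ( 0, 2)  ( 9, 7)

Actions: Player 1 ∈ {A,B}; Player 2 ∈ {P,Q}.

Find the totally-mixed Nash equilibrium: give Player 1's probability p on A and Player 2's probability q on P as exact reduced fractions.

P1 mixes 5/8 on A; P2 mixes 3/5 on P

P1 indiff ⇒ q·2+(1-q)·6 = q·0+(1-q)·9 ⇒ q(2) = (1-q)(3) ⇒ q = 3/5
P2 indiff ⇒ p·3+(1-p)·2 = p·0+(1-p)·7 ⇒ p(3) = (1-p)(5) ⇒ p = 5/8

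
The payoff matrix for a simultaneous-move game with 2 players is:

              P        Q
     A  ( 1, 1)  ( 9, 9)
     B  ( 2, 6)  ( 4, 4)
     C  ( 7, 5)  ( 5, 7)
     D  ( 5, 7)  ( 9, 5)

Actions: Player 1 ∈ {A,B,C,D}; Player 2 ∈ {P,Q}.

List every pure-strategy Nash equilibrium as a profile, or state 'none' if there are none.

NE set: (A,Q)

(A,P): not NE [P1→C gives 7>1; P2→Q gives 9>1]
(A,Q): NE
(B,P): not NE [P1→C gives 7>2]
(B,Q): not NE [P1→D gives 9>4; P2→P gives 6>4]
(C,P): not NE [P2→Q gives 7>5]
(C,Q): not NE [P1→D gives 9>5]
(D,P): not NE [P1→C gives 7>5]
(D,Q): not NE [P2→P gives 7>5]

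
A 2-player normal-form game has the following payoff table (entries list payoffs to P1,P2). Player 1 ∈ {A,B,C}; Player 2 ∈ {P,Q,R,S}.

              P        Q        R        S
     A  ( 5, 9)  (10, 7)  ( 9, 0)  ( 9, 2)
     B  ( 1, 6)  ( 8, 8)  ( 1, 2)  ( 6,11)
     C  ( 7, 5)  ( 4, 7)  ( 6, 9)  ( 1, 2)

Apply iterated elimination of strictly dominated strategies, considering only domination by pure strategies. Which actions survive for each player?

Remaining: P1:{A,C} P2:{P,Q,R}

P1 drop B (A beats it: P:5>1 Q:10>8 R:9>1 S:9>6)
P2 drop S (P beats it: A:9>2 C:5>2)
P1→{A,C} P2→{P,Q,R}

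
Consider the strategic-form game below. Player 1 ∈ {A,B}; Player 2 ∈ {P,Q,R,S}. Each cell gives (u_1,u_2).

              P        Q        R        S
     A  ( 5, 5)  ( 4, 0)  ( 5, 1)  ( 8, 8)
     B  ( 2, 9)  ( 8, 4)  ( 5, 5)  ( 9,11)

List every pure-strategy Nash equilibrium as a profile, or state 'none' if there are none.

PSNE = {(B,S)}

(A,P): not NE [P2→S gives 8>5]
(A,Q): not NE [P1→B gives 8>4; P2→S gives 8>0]
(A,R): not NE [P2→S gives 8>1]
(A,S): not NE [P1→B gives 9>8]
(B,P): not NE [P1→A gives 5>2; P2→S gives 11>9]
(B,Q): not NE [P2→S gives 11>4]
(B,R): not NE [P2→S gives 11>5]
(B,S): NE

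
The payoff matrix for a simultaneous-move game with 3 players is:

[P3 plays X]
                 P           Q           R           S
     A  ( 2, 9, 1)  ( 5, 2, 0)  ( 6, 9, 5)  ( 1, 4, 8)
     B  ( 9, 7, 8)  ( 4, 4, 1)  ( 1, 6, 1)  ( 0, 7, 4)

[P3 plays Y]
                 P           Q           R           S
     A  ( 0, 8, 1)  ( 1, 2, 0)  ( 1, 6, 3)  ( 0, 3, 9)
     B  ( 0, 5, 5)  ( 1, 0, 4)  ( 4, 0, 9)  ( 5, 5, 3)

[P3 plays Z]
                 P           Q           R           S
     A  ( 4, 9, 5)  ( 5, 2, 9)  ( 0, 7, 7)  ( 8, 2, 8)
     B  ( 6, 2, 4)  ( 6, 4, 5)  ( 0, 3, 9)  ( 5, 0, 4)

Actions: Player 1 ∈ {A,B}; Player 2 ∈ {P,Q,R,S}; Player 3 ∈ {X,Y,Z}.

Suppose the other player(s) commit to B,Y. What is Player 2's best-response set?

argmax u_2 = {P,S}

u_2(P vs B,Y) = 5
u_2(Q vs B,Y) = 0
u_2(R vs B,Y) = 0
u_2(S vs B,Y) = 5
max payoff 5 at {P,S}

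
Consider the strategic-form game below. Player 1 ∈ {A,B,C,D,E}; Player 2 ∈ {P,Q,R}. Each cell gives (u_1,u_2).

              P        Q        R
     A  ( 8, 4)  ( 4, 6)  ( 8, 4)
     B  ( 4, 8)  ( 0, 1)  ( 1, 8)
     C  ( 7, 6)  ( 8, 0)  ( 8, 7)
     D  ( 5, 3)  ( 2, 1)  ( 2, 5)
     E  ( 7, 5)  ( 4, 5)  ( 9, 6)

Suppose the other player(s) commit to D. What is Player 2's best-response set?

u_2(P vs D) = 3
u_2(Q vs D) = 1
u_2(R vs D) = 5
max payoff 5 at {R}

BR_2 = {R}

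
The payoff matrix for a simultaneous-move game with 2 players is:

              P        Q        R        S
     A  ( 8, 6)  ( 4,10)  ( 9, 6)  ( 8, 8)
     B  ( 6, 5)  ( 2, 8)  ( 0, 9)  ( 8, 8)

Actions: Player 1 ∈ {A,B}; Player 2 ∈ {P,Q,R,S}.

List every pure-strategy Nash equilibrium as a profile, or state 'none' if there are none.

(A,P): not NE [P2→Q gives 10>6]
(A,Q): NE
(A,R): not NE [P2→Q gives 10>6]
(A,S): not NE [P2→Q gives 10>8]
(B,P): not NE [P1→A gives 8>6; P2→R gives 9>5]
(B,Q): not NE [P1→A gives 4>2; P2→R gives 9>8]
(B,R): not NE [P1→A gives 9>0]
(B,S): not NE [P2→R gives 9>8]

NE set: (A,Q)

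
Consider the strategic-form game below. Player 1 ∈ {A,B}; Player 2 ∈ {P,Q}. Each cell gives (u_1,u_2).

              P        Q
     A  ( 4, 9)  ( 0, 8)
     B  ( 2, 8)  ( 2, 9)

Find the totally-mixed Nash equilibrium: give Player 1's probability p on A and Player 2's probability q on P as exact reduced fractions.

P1 indiff ⇒ q·4+(1-q)·0 = q·2+(1-q)·2 ⇒ q(2) = (1-q)(2) ⇒ q = 1/2
P2 indiff ⇒ p·9+(1-p)·8 = p·8+(1-p)·9 ⇒ p(1) = (1-p)(1) ⇒ p = 1/2

P1 mixes 1/2 on A; P2 mixes 1/2 on P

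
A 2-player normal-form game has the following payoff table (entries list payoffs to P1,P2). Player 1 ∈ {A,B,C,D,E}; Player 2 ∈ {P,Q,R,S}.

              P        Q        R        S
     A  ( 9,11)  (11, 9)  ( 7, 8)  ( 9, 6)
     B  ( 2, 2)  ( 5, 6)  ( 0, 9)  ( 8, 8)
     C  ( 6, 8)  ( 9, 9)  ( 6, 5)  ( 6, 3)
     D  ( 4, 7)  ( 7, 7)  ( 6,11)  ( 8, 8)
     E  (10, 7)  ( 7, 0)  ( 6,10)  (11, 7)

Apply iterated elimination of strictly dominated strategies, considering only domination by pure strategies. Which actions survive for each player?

P1 drop B (A beats it: P:9>2 Q:11>5 R:7>0 S:9>8)
P1 drop C (A beats it: P:9>6 Q:11>9 R:7>6 S:9>6)
P1 drop D (A beats it: P:9>4 Q:11>7 R:7>6 S:9>8)
P2 drop Q (P beats it: A:11>9 E:7>0)
P2 drop S (R beats it: A:8>6 E:10>7)
P1→{A,E} P2→{P,R}

IESDS → P1:{A,E} P2:{P,R}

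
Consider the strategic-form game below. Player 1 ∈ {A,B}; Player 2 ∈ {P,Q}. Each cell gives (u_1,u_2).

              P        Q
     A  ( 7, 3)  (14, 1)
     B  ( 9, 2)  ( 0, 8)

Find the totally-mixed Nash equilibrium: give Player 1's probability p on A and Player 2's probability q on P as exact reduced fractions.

P1 mixes 3/4 on A; P2 mixes 7/8 on P

P1 indiff ⇒ q·7+(1-q)·14 = q·9+(1-q)·0 ⇒ q(-2) = (1-q)(-14) ⇒ q = 7/8
P2 indiff ⇒ p·3+(1-p)·2 = p·1+(1-p)·8 ⇒ p(2) = (1-p)(6) ⇒ p = 3/4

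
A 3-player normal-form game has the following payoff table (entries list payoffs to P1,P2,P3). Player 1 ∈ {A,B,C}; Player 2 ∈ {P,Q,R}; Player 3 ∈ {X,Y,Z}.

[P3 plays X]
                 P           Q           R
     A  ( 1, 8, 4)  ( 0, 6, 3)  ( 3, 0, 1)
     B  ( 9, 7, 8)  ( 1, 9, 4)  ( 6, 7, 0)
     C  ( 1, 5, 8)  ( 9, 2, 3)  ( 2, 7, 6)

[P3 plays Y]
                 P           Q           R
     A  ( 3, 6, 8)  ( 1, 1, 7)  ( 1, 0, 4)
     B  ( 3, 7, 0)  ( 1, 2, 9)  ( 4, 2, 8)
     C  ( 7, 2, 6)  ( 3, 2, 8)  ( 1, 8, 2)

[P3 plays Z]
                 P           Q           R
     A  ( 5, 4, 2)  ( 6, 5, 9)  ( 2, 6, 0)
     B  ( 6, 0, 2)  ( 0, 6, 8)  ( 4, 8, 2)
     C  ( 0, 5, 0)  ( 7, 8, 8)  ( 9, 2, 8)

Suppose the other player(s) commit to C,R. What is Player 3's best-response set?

BR_3 = {Z}

u_3(X vs C,R) = 6
u_3(Y vs C,R) = 2
u_3(Z vs C,R) = 8
max payoff 8 at {Z}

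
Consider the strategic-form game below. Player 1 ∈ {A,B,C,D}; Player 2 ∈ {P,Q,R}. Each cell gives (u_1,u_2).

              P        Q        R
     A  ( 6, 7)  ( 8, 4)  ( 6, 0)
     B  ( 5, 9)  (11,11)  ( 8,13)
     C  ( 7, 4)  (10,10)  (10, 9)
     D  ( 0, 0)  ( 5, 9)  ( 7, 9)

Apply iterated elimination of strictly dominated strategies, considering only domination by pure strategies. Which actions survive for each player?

IESDS → P1:{B,C} P2:{Q,R}

P1 drop A (C beats it: P:7>6 Q:10>8 R:10>6)
P1 drop D (B beats it: P:5>0 Q:11>5 R:8>7)
P2 drop P (Q beats it: B:11>9 C:10>4)
P1→{B,C} P2→{Q,R}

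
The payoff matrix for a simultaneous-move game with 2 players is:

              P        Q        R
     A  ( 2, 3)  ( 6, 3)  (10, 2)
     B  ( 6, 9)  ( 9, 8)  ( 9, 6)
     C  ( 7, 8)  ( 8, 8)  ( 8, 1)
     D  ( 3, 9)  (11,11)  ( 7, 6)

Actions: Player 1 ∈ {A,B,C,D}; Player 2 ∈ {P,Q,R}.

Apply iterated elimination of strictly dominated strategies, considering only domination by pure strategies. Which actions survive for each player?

Remaining: P1:{B,C,D} P2:{P,Q}

P2 drop R (P beats it: A:3>2 B:9>6 C:8>1 D:9>6)
P1 drop A (B beats it: P:6>2 Q:9>6)
P1→{B,C,D} P2→{P,Q}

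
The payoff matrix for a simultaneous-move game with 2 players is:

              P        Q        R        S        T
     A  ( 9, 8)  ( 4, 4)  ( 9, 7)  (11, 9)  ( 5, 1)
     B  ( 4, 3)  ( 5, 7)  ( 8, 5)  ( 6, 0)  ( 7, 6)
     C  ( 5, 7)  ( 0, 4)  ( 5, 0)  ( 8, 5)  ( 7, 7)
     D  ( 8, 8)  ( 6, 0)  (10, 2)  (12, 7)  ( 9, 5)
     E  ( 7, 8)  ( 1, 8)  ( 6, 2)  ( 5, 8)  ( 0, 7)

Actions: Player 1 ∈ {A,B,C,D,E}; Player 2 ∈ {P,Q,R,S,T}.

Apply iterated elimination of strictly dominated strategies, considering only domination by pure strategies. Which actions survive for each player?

P1 drop B (D beats it: P:8>4 Q:6>5 R:10>8 S:12>6 T:9>7)
P1 drop C (D beats it: P:8>5 Q:6>0 R:10>5 S:12>8 T:9>7)
P1 drop E (A beats it: P:9>7 Q:4>1 R:9>6 S:11>5 T:5>0)
P2 drop Q (P beats it: A:8>4 D:8>0)
P2 drop R (P beats it: A:8>7 D:8>2)
P2 drop T (P beats it: A:8>1 D:8>5)
P1→{A,D} P2→{P,S}

Survivors P1:{A,D} P2:{P,S}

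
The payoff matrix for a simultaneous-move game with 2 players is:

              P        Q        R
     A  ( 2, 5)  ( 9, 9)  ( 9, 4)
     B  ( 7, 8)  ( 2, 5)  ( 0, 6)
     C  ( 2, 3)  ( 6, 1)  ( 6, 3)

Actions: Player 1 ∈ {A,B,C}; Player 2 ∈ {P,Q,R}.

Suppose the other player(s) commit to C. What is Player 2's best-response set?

argmax u_2 = {P,R}

u_2(P vs C) = 3
u_2(Q vs C) = 1
u_2(R vs C) = 3
max payoff 3 at {P,R}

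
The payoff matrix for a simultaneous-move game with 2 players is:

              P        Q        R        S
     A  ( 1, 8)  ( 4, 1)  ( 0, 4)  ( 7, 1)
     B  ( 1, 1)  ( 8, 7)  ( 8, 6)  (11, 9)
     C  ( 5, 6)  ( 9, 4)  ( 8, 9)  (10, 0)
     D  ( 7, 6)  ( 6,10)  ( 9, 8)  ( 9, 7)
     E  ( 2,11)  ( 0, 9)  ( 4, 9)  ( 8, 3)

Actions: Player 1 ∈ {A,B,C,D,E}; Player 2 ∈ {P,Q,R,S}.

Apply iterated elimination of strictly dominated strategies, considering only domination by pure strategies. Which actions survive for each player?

P1 drop A (C beats it: P:5>1 Q:9>4 R:8>0 S:10>7)
P1 drop E (C beats it: P:5>2 Q:9>0 R:8>4 S:10>8)
P2 drop P (R beats it: B:6>1 C:9>6 D:8>6)
P1→{B,C,D} P2→{Q,R,S}

Remaining: P1:{B,C,D} P2:{Q,R,S}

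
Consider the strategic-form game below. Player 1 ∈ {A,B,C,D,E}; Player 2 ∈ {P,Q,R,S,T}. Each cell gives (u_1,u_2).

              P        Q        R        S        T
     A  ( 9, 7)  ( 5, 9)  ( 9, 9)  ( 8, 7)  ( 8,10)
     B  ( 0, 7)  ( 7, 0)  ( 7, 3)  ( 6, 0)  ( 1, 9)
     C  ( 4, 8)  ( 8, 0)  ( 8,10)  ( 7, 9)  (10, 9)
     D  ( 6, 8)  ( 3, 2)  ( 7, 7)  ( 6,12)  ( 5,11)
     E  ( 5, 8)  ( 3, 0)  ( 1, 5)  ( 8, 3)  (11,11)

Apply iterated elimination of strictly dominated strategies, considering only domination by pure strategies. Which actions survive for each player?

IESDS → P1:{A,C,E} P2:{R,T}

P1 drop B (C beats it: P:4>0 Q:8>7 R:8>7 S:7>6 T:10>1)
P1 drop D (A beats it: P:9>6 Q:5>3 R:9>7 S:8>6 T:8>5)
P2 drop P (T beats it: A:10>7 C:9>8 E:11>8)
P2 drop Q (T beats it: A:10>9 C:9>0 E:11>0)
P2 drop S (R beats it: A:9>7 C:10>9 E:5>3)
P1→{A,C,E} P2→{R,T}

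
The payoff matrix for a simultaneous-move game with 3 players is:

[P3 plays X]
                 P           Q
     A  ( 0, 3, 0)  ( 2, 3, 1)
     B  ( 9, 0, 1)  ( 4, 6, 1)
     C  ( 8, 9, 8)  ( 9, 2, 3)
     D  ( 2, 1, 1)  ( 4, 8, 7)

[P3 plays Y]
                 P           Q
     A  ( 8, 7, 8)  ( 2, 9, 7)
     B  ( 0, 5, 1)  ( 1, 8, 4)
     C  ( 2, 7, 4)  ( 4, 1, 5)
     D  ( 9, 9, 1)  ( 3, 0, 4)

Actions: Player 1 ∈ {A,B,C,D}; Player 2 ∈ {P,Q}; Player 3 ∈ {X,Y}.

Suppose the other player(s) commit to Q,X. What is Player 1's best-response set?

u_1(A vs Q,X) = 2
u_1(B vs Q,X) = 4
u_1(C vs Q,X) = 9
u_1(D vs Q,X) = 4
max payoff 9 at {C}

BR_1 = {C}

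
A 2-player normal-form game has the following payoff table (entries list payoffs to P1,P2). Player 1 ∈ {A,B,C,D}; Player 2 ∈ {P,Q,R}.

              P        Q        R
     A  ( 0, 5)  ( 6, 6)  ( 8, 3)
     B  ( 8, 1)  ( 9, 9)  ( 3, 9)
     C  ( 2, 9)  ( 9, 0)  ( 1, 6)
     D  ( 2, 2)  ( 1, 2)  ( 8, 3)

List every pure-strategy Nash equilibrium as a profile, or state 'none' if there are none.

(A,P): not NE [P1→B gives 8>0; P2→Q gives 6>5]
(A,Q): not NE [P1→C gives 9>6]
(A,R): not NE [P2→Q gives 6>3]
(B,P): not NE [P2→R gives 9>1]
(B,Q): NE
(B,R): not NE [P1→D gives 8>3]
(C,P): not NE [P1→B gives 8>2]
(C,Q): not NE [P2→P gives 9>0]
(C,R): not NE [P1→D gives 8>1; P2→P gives 9>6]
(D,P): not NE [P1→B gives 8>2; P2→R gives 3>2]
(D,Q): not NE [P1→C gives 9>1; P2→R gives 3>2]
(D,R): NE

Nash profiles: (B,Q), (D,R)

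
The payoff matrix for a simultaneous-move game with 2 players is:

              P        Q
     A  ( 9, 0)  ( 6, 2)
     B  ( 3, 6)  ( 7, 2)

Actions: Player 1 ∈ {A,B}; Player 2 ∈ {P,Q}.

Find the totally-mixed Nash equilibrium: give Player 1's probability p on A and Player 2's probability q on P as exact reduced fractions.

p=2/3, q=1/7

P1 indiff ⇒ q·9+(1-q)·6 = q·3+(1-q)·7 ⇒ q(6) = (1-q)(1) ⇒ q = 1/7
P2 indiff ⇒ p·0+(1-p)·6 = p·2+(1-p)·2 ⇒ p(-2) = (1-p)(-4) ⇒ p = 2/3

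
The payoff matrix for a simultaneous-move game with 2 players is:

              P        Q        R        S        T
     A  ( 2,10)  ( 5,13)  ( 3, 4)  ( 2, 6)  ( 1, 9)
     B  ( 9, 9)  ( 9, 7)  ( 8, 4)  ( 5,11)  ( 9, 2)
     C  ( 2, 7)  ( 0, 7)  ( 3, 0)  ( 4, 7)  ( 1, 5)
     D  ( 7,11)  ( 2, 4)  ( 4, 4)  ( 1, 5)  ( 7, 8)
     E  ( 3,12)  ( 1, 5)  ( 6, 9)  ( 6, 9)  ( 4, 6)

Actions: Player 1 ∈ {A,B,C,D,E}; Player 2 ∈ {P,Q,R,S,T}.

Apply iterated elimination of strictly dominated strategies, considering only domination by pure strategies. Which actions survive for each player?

P1 drop A (B beats it: P:9>2 Q:9>5 R:8>3 S:5>2 T:9>1)
P1 drop C (B beats it: P:9>2 Q:9>0 R:8>3 S:5>4 T:9>1)
P1 drop D (B beats it: P:9>7 Q:9>2 R:8>4 S:5>1 T:9>7)
P2 drop Q (P beats it: B:9>7 E:12>5)
P2 drop R (P beats it: B:9>4 E:12>9)
P2 drop T (P beats it: B:9>2 E:12>6)
P1→{B,E} P2→{P,S}

IESDS → P1:{B,E} P2:{P,S}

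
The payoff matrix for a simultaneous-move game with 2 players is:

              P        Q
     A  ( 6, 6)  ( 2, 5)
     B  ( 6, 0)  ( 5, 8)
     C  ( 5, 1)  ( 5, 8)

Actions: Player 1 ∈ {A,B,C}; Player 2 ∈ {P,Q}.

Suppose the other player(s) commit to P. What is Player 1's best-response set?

P1 best: {A,B}

u_1(A vs P) = 6
u_1(B vs P) = 6
u_1(C vs P) = 5
max payoff 6 at {A,B}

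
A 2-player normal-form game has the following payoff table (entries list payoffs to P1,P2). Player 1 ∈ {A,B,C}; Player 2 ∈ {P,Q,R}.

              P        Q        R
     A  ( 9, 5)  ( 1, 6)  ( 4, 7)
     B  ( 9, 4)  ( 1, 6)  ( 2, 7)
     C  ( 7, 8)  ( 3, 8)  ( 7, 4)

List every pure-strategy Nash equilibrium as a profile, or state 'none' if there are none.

NE set: (C,Q)

(A,P): not NE [P2→R gives 7>5]
(A,Q): not NE [P1→C gives 3>1; P2→R gives 7>6]
(A,R): not NE [P1→C gives 7>4]
(B,P): not NE [P2→R gives 7>4]
(B,Q): not NE [P1→C gives 3>1; P2→R gives 7>6]
(B,R): not NE [P1→C gives 7>2]
(C,P): not NE [P1→B gives 9>7]
(C,Q): NE
(C,R): not NE [P2→Q gives 8>4]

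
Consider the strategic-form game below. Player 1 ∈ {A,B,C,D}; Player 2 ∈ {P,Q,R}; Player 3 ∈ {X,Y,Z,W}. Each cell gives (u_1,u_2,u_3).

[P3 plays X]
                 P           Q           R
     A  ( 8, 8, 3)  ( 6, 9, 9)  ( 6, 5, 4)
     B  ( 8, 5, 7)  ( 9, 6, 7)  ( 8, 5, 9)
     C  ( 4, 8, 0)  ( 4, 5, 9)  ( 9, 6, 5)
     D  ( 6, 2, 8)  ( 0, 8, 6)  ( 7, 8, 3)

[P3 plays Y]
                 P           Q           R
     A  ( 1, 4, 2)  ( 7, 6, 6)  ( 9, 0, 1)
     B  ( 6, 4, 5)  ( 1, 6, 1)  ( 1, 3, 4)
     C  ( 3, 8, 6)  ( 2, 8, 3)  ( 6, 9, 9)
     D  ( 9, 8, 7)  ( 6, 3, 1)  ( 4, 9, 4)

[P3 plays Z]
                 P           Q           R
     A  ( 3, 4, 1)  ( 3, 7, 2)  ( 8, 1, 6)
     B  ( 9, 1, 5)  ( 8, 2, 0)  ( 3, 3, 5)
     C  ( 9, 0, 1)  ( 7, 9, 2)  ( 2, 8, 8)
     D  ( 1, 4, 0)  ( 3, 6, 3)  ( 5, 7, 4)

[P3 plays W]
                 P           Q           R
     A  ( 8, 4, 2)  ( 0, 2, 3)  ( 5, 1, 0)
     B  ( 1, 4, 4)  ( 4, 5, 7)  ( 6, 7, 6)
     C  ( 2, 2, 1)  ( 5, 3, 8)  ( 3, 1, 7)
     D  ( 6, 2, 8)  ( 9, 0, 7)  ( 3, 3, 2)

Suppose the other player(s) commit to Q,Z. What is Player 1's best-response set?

BR_1 = {B}

u_1(A vs Q,Z) = 3
u_1(B vs Q,Z) = 8
u_1(C vs Q,Z) = 7
u_1(D vs Q,Z) = 3
max payoff 8 at {B}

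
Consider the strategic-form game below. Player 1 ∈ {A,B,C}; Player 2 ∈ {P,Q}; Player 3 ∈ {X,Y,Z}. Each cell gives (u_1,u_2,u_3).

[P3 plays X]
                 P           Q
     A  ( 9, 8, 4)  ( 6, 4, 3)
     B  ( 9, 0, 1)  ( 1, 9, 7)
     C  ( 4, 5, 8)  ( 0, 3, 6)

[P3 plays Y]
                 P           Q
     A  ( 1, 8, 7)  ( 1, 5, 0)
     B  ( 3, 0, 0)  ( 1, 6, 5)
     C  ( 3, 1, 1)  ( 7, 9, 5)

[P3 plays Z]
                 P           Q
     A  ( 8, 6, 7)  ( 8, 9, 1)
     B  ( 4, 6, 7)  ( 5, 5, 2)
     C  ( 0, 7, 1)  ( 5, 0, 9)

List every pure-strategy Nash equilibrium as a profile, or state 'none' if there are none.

(A,P,X): not NE [P3→Z gives 7>4]
(A,P,Y): not NE [P1→C gives 3>1]
(A,P,Z): not NE [P2→Q gives 9>6]
(A,Q,X): not NE [P2→P gives 8>4]
(A,Q,Y): not NE [P1→C gives 7>1; P2→P gives 8>5; P3→X gives 3>0]
(A,Q,Z): not NE [P3→X gives 3>1]
(B,P,X): not NE [P2→Q gives 9>0; P3→Z gives 7>1]
(B,P,Y): not NE [P2→Q gives 6>0; P3→Z gives 7>0]
(B,P,Z): not NE [P1→A gives 8>4]
(B,Q,X): not NE [P1→A gives 6>1]
(B,Q,Y): not NE [P1→C gives 7>1; P3→X gives 7>5]
(B,Q,Z): not NE [P1→A gives 8>5; P2→P gives 6>5; P3→X gives 7>2]
(C,P,X): not NE [P1→B gives 9>4]
(C,P,Y): not NE [P2→Q gives 9>1; P3→X gives 8>1]
(C,P,Z): not NE [P1→A gives 8>0; P3→X gives 8>1]
(C,Q,X): not NE [P1→A gives 6>0; P2→P gives 5>3; P3→Z gives 9>6]
(C,Q,Y): not NE [P3→Z gives 9>5]
(C,Q,Z): not NE [P1→A gives 8>5; P2→P gives 7>0]

No pure NE.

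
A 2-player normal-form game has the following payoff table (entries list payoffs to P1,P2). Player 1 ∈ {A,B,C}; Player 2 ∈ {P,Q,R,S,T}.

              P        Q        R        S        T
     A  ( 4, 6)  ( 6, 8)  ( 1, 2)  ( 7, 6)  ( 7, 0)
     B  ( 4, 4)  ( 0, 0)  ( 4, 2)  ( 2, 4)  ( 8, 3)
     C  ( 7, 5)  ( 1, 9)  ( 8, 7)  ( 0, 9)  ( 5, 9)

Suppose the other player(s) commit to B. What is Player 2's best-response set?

u_2(P vs B) = 4
u_2(Q vs B) = 0
u_2(R vs B) = 2
u_2(S vs B) = 4
u_2(T vs B) = 3
max payoff 4 at {P,S}

argmax u_2 = {P,S}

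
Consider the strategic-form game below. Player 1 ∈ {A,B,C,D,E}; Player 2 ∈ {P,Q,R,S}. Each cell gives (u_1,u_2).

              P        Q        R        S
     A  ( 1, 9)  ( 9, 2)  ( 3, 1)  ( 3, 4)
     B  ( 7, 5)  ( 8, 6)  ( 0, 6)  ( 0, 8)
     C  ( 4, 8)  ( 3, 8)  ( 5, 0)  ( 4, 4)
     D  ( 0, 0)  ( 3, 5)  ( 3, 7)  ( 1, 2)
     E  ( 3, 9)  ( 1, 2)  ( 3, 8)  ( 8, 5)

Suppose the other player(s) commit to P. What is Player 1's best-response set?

u_1(A vs P) = 1
u_1(B vs P) = 7
u_1(C vs P) = 4
u_1(D vs P) = 0
u_1(E vs P) = 3
max payoff 7 at {B}

BR_1 = {B}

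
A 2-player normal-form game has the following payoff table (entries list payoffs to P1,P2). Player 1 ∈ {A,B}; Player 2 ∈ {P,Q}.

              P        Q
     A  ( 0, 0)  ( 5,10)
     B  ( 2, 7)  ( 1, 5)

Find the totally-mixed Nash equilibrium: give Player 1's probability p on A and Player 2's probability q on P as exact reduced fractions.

P1 indiff ⇒ q·0+(1-q)·5 = q·2+(1-q)·1 ⇒ q(-2) = (1-q)(-4) ⇒ q = 2/3
P2 indiff ⇒ p·0+(1-p)·7 = p·10+(1-p)·5 ⇒ p(-10) = (1-p)(-2) ⇒ p = 1/6

P1 mixes 1/6 on A; P2 mixes 2/3 on P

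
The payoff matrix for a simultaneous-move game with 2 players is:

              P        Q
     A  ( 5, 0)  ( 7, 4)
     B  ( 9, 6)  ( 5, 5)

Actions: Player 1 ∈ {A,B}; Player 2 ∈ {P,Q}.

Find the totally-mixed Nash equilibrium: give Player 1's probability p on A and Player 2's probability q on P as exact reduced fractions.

P1 mixes 1/5 on A; P2 mixes 1/3 on P

P1 indiff ⇒ q·5+(1-q)·7 = q·9+(1-q)·5 ⇒ q(-4) = (1-q)(-2) ⇒ q = 1/3
P2 indiff ⇒ p·0+(1-p)·6 = p·4+(1-p)·5 ⇒ p(-4) = (1-p)(-1) ⇒ p = 1/5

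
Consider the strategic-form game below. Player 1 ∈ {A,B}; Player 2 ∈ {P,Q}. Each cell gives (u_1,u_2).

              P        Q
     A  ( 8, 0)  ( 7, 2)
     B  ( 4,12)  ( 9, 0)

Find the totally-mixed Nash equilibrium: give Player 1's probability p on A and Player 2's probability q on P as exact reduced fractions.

P1 indiff ⇒ q·8+(1-q)·7 = q·4+(1-q)·9 ⇒ q(4) = (1-q)(2) ⇒ q = 1/3
P2 indiff ⇒ p·0+(1-p)·12 = p·2+(1-p)·0 ⇒ p(-2) = (1-p)(-12) ⇒ p = 6/7

P1 mixes 6/7 on A; P2 mixes 1/3 on P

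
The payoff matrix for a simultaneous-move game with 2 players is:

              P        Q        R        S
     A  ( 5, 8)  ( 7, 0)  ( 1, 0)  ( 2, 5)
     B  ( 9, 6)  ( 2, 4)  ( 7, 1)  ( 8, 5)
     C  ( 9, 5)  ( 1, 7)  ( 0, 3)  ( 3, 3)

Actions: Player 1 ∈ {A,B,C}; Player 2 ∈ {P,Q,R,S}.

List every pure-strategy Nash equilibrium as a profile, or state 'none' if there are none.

(A,P): not NE [P1→C gives 9>5]
(A,Q): not NE [P2→P gives 8>0]
(A,R): not NE [P1→B gives 7>1; P2→P gives 8>0]
(A,S): not NE [P1→B gives 8>2; P2→P gives 8>5]
(B,P): NE
(B,Q): not NE [P1→A gives 7>2; P2→P gives 6>4]
(B,R): not NE [P2→P gives 6>1]
(B,S): not NE [P2→P gives 6>5]
(C,P): not NE [P2→Q gives 7>5]
(C,Q): not NE [P1→A gives 7>1]
(C,R): not NE [P1→B gives 7>0; P2→Q gives 7>3]
(C,S): not NE [P1→B gives 8>3; P2→Q gives 7>3]

Nash profiles: (B,P)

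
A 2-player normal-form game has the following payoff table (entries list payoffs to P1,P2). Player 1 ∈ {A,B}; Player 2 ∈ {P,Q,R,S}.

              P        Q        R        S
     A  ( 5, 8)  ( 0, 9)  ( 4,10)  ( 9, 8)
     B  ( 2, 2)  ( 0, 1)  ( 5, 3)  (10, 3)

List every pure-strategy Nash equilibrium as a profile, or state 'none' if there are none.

Nash profiles: (B,R), (B,S)

(A,P): not NE [P2→R gives 10>8]
(A,Q): not NE [P2→R gives 10>9]
(A,R): not NE [P1→B gives 5>4]
(A,S): not NE [P1→B gives 10>9; P2→R gives 10>8]
(B,P): not NE [P1→A gives 5>2; P2→S gives 3>2]
(B,Q): not NE [P2→S gives 3>1]
(B,R): NE
(B,S): NE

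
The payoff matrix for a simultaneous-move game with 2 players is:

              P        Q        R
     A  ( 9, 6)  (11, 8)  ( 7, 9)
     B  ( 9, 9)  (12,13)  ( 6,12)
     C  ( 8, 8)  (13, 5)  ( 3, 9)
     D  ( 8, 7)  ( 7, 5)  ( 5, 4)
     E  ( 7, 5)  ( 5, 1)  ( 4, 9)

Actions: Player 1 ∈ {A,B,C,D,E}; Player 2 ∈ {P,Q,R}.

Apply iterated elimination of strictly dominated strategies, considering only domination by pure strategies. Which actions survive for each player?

P1 drop D (A beats it: P:9>8 Q:11>7 R:7>5)
P1 drop E (A beats it: P:9>7 Q:11>5 R:7>4)
P2 drop P (R beats it: A:9>6 B:12>9 C:9>8)
P1→{A,B,C} P2→{Q,R}

Survivors P1:{A,B,C} P2:{Q,R}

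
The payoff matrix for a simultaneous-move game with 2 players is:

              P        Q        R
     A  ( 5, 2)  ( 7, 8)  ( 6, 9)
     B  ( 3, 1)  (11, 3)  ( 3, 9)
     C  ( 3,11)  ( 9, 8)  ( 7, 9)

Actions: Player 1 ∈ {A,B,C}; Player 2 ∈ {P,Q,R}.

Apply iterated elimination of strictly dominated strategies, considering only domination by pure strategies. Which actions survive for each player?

P2 drop Q (R beats it: A:9>8 B:9>3 C:9>8)
P1 drop B (A beats it: P:5>3 R:6>3)
P1→{A,C} P2→{P,R}

IESDS → P1:{A,C} P2:{P,R}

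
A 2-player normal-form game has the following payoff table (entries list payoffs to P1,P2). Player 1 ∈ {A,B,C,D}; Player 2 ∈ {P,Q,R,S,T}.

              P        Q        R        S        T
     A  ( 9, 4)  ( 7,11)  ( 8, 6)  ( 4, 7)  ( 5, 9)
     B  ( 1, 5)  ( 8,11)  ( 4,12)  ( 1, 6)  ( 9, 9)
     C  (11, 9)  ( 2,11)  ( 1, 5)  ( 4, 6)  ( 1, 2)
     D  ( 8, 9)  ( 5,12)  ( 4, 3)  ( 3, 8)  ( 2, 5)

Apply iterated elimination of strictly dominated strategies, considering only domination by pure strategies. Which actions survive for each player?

Survivors P1:{A,B} P2:{Q,R}

P1 drop D (A beats it: P:9>8 Q:7>5 R:8>4 S:4>3 T:5>2)
P2 drop P (Q beats it: A:11>4 B:11>5 C:11>9)
P2 drop S (Q beats it: A:11>7 B:11>6 C:11>6)
P1 drop C (A beats it: Q:7>2 R:8>1 T:5>1)
P2 drop T (Q beats it: A:11>9 B:11>9)
P1→{A,B} P2→{Q,R}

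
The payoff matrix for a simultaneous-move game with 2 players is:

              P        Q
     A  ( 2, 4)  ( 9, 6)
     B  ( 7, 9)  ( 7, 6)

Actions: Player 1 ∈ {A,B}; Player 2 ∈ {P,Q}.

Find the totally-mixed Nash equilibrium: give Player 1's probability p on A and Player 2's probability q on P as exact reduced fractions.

(p,q) = (3/5, 2/7)

P1 indiff ⇒ q·2+(1-q)·9 = q·7+(1-q)·7 ⇒ q(-5) = (1-q)(-2) ⇒ q = 2/7
P2 indiff ⇒ p·4+(1-p)·9 = p·6+(1-p)·6 ⇒ p(-2) = (1-p)(-3) ⇒ p = 3/5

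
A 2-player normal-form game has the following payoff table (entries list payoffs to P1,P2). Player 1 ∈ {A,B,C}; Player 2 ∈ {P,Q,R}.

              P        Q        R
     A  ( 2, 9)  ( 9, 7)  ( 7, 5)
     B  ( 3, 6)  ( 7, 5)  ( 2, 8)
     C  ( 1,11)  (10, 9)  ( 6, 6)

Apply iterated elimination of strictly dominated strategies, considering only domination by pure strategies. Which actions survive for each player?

P2 drop Q (P beats it: A:9>7 B:6>5 C:11>9)
P1 drop C (A beats it: P:2>1 R:7>6)
P1→{A,B} P2→{P,R}

IESDS → P1:{A,B} P2:{P,R}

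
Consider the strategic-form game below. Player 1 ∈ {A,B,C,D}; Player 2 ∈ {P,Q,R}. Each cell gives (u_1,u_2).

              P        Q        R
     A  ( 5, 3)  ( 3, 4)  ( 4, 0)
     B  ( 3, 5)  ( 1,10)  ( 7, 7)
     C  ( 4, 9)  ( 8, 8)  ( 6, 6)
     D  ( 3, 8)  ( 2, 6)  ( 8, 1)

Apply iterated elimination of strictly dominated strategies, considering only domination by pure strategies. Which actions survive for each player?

P2 drop R (Q beats it: A:4>0 B:10>7 C:8>6 D:6>1)
P1 drop B (A beats it: P:5>3 Q:3>1)
P1 drop D (A beats it: P:5>3 Q:3>2)
P1→{A,C} P2→{P,Q}

Survivors P1:{A,C} P2:{P,Q}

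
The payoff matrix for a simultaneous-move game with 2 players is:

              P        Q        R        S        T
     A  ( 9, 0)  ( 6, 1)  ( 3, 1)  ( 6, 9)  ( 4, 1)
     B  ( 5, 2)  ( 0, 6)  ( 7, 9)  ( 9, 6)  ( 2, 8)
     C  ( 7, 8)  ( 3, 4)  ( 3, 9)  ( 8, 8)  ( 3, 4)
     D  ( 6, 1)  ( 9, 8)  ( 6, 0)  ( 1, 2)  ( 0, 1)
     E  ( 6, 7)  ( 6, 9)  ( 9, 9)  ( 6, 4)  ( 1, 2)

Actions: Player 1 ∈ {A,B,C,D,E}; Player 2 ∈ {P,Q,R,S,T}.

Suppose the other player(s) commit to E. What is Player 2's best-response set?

u_2(P vs E) = 7
u_2(Q vs E) = 9
u_2(R vs E) = 9
u_2(S vs E) = 4
u_2(T vs E) = 2
max payoff 9 at {Q,R}

BR_2 = {Q,R}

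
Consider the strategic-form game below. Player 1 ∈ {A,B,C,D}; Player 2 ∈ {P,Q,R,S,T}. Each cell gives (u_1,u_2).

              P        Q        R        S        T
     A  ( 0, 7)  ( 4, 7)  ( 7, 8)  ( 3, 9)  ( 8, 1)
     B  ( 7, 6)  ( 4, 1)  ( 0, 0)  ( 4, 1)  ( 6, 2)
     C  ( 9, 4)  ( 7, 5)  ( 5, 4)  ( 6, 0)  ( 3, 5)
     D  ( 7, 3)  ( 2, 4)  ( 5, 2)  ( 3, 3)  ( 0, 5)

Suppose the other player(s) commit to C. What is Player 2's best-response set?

BR_2 = {Q,T}

u_2(P vs C) = 4
u_2(Q vs C) = 5
u_2(R vs C) = 4
u_2(S vs C) = 0
u_2(T vs C) = 5
max payoff 5 at {Q,T}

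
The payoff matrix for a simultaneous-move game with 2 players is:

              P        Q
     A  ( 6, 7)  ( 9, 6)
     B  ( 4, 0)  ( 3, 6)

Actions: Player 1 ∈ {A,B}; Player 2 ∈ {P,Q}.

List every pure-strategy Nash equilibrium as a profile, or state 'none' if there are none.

(A,P): NE
(A,Q): not NE [P2→P gives 7>6]
(B,P): not NE [P1→A gives 6>4; P2→Q gives 6>0]
(B,Q): not NE [P1→A gives 9>3]

Nash profiles: (A,P)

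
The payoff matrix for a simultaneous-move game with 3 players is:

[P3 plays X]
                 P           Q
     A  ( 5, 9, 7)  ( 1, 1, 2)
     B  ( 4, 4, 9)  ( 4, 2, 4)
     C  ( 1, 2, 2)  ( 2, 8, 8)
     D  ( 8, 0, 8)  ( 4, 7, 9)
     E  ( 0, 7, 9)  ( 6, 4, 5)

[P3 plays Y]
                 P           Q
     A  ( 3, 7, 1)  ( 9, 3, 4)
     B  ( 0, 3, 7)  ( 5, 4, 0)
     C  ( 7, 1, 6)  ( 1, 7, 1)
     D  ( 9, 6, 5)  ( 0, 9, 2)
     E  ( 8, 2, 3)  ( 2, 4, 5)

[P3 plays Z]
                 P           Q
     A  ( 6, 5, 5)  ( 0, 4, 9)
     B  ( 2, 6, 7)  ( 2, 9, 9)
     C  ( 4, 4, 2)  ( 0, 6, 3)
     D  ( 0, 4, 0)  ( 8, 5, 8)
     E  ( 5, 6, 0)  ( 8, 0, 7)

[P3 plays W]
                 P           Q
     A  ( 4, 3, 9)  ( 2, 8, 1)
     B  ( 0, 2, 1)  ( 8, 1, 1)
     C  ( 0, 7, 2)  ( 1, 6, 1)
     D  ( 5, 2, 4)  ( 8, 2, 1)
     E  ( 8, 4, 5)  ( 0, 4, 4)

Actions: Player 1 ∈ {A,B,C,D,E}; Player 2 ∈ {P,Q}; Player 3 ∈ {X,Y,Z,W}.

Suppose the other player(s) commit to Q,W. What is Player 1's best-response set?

u_1(A vs Q,W) = 2
u_1(B vs Q,W) = 8
u_1(C vs Q,W) = 1
u_1(D vs Q,W) = 8
u_1(E vs Q,W) = 0
max payoff 8 at {B,D}

P1 best: {B,D}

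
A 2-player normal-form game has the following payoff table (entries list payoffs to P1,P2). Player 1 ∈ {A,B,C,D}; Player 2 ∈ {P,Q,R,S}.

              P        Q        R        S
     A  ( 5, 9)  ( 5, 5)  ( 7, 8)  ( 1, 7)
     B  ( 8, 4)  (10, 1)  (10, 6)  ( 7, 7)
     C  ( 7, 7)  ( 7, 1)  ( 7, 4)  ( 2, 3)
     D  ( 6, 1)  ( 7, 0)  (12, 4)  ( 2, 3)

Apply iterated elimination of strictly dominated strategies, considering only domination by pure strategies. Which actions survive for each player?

IESDS → P1:{B,D} P2:{R,S}

P1 drop A (B beats it: P:8>5 Q:10>5 R:10>7 S:7>1)
P1 drop C (B beats it: P:8>7 Q:10>7 R:10>7 S:7>2)
P2 drop P (R beats it: B:6>4 D:4>1)
P2 drop Q (R beats it: B:6>1 D:4>0)
P1→{B,D} P2→{R,S}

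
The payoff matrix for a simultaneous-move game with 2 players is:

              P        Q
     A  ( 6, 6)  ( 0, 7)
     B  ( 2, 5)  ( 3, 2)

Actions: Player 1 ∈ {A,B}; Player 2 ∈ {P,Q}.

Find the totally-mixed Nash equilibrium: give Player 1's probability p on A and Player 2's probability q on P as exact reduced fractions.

P1 mixes 3/4 on A; P2 mixes 3/7 on P

P1 indiff ⇒ q·6+(1-q)·0 = q·2+(1-q)·3 ⇒ q(4) = (1-q)(3) ⇒ q = 3/7
P2 indiff ⇒ p·6+(1-p)·5 = p·7+(1-p)·2 ⇒ p(-1) = (1-p)(-3) ⇒ p = 3/4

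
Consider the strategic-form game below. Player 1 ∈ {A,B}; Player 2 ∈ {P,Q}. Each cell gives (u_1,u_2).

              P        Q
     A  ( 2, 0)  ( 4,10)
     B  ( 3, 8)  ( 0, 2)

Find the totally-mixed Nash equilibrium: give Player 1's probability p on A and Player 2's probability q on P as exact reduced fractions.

P1 indiff ⇒ q·2+(1-q)·4 = q·3+(1-q)·0 ⇒ q(-1) = (1-q)(-4) ⇒ q = 4/5
P2 indiff ⇒ p·0+(1-p)·8 = p·10+(1-p)·2 ⇒ p(-10) = (1-p)(-6) ⇒ p = 3/8

P1 mixes 3/8 on A; P2 mixes 4/5 on P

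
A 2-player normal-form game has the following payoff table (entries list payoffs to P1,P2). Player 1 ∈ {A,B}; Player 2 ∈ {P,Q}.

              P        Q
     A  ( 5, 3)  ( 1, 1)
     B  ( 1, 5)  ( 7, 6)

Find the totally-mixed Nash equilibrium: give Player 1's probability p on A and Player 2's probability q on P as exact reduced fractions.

P1 mixes 1/3 on A; P2 mixes 3/5 on P

P1 indiff ⇒ q·5+(1-q)·1 = q·1+(1-q)·7 ⇒ q(4) = (1-q)(6) ⇒ q = 3/5
P2 indiff ⇒ p·3+(1-p)·5 = p·1+(1-p)·6 ⇒ p(2) = (1-p)(1) ⇒ p = 1/3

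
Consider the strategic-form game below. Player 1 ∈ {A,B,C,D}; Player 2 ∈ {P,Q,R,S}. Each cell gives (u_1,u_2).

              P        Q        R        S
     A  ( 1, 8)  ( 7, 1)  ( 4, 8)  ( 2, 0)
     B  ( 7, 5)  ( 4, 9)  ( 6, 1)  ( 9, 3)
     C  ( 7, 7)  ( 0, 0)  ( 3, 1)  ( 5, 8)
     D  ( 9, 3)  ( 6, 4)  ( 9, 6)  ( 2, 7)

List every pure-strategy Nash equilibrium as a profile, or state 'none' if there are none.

Equilibria: none

(A,P): not NE [P1→D gives 9>1]
(A,Q): not NE [P2→R gives 8>1]
(A,R): not NE [P1→D gives 9>4]
(A,S): not NE [P1→B gives 9>2; P2→R gives 8>0]
(B,P): not NE [P1→D gives 9>7; P2→Q gives 9>5]
(B,Q): not NE [P1→A gives 7>4]
(B,R): not NE [P1→D gives 9>6; P2→Q gives 9>1]
(B,S): not NE [P2→Q gives 9>3]
(C,P): not NE [P1→D gives 9>7; P2→S gives 8>7]
(C,Q): not NE [P1→A gives 7>0; P2→S gives 8>0]
(C,R): not NE [P1→D gives 9>3; P2→S gives 8>1]
(C,S): not NE [P1→B gives 9>5]
(D,P): not NE [P2→S gives 7>3]
(D,Q): not NE [P1→A gives 7>6; P2→S gives 7>4]
(D,R): not NE [P2→S gives 7>6]
(D,S): not NE [P1→B gives 9>2]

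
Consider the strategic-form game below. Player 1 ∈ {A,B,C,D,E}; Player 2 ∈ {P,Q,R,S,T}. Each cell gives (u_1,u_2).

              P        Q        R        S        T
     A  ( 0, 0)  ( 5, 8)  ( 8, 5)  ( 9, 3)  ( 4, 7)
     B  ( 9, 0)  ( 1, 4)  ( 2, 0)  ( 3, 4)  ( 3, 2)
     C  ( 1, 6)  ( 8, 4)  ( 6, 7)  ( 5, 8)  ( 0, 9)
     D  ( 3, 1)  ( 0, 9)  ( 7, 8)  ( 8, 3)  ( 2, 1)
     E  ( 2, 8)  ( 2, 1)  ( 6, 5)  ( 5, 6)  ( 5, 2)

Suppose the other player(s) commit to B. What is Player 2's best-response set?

u_2(P vs B) = 0
u_2(Q vs B) = 4
u_2(R vs B) = 0
u_2(S vs B) = 4
u_2(T vs B) = 2
max payoff 4 at {Q,S}

argmax u_2 = {Q,S}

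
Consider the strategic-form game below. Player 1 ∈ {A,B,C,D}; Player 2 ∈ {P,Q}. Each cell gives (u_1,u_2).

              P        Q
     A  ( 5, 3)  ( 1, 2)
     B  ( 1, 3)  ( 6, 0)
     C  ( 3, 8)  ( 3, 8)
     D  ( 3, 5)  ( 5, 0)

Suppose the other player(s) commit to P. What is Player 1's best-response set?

P1 best: {A}

u_1(A vs P) = 5
u_1(B vs P) = 1
u_1(C vs P) = 3
u_1(D vs P) = 3
max payoff 5 at {A}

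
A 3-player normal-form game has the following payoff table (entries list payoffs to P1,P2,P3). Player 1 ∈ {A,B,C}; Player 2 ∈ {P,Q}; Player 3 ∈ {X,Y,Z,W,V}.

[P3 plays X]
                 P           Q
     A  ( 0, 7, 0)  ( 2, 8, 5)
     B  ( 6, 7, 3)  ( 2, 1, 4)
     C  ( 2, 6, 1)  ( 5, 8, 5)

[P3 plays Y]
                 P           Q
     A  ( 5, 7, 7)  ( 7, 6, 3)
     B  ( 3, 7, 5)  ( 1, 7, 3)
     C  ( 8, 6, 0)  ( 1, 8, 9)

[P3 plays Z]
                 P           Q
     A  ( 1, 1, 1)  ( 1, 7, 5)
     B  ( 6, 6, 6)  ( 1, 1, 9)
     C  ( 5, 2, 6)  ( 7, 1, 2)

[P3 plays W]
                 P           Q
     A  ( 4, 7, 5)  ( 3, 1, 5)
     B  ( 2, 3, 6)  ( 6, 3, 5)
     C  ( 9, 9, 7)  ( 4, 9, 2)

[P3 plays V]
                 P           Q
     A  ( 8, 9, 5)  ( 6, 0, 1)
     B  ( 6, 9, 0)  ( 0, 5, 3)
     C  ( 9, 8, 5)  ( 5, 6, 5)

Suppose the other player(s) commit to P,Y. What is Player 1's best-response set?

P1 best: {C}

u_1(A vs P,Y) = 5
u_1(B vs P,Y) = 3
u_1(C vs P,Y) = 8
max payoff 8 at {C}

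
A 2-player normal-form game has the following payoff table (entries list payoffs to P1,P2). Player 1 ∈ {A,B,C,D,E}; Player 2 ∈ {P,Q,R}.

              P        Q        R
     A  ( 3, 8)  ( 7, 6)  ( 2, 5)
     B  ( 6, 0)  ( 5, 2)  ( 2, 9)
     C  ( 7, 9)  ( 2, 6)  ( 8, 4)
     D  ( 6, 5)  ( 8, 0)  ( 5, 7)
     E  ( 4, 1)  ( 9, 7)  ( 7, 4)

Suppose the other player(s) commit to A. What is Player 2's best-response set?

u_2(P vs A) = 8
u_2(Q vs A) = 6
u_2(R vs A) = 5
max payoff 8 at {P}

argmax u_2 = {P}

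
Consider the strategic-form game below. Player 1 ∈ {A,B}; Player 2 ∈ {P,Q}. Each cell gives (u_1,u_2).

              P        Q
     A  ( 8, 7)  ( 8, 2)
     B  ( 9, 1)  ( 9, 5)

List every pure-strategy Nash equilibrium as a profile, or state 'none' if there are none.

Nash profiles: (B,Q)

(A,P): not NE [P1→B gives 9>8]
(A,Q): not NE [P1→B gives 9>8; P2→P gives 7>2]
(B,P): not NE [P2→Q gives 5>1]
(B,Q): NE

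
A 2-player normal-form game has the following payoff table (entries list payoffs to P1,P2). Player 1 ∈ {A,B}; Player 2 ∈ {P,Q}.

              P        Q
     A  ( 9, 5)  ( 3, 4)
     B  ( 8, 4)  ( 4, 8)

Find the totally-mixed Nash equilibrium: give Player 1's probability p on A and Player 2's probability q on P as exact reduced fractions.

P1 mixes 4/5 on A; P2 mixes 1/2 on P

P1 indiff ⇒ q·9+(1-q)·3 = q·8+(1-q)·4 ⇒ q(1) = (1-q)(1) ⇒ q = 1/2
P2 indiff ⇒ p·5+(1-p)·4 = p·4+(1-p)·8 ⇒ p(1) = (1-p)(4) ⇒ p = 4/5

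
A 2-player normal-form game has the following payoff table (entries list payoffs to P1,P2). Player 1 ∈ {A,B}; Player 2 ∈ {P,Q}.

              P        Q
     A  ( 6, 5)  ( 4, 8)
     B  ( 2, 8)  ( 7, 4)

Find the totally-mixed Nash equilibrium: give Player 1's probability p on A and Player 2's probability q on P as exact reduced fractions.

p=4/7, q=3/7

P1 indiff ⇒ q·6+(1-q)·4 = q·2+(1-q)·7 ⇒ q(4) = (1-q)(3) ⇒ q = 3/7
P2 indiff ⇒ p·5+(1-p)·8 = p·8+(1-p)·4 ⇒ p(-3) = (1-p)(-4) ⇒ p = 4/7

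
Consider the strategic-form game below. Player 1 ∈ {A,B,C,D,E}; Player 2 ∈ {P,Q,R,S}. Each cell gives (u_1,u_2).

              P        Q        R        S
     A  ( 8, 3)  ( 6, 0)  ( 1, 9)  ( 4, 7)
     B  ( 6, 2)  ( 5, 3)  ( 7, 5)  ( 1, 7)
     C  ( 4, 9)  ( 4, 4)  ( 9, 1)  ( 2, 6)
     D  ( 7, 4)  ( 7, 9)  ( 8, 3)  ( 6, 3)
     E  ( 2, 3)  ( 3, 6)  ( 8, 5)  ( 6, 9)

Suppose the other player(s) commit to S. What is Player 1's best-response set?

P1 best: {D,E}

u_1(A vs S) = 4
u_1(B vs S) = 1
u_1(C vs S) = 2
u_1(D vs S) = 6
u_1(E vs S) = 6
max payoff 6 at {D,E}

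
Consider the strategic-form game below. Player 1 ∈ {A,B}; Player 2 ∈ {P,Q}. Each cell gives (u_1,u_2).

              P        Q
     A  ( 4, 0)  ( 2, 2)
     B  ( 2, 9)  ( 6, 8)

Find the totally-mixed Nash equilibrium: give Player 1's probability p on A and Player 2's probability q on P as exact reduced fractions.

P1 mixes 1/3 on A; P2 mixes 2/3 on P

P1 indiff ⇒ q·4+(1-q)·2 = q·2+(1-q)·6 ⇒ q(2) = (1-q)(4) ⇒ q = 2/3
P2 indiff ⇒ p·0+(1-p)·9 = p·2+(1-p)·8 ⇒ p(-2) = (1-p)(-1) ⇒ p = 1/3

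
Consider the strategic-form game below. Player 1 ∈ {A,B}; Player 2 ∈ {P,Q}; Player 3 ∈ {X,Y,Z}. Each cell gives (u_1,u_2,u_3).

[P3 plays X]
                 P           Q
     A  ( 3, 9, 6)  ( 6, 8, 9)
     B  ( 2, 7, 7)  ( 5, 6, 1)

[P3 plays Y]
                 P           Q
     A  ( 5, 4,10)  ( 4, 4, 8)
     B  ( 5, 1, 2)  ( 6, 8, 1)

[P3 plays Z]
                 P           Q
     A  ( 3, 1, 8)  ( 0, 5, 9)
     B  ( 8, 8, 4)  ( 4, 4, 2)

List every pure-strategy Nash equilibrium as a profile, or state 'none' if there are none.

PSNE = {(A,P,Y)}

(A,P,X): not NE [P3→Y gives 10>6]
(A,P,Y): NE
(A,P,Z): not NE [P1→B gives 8>3; P2→Q gives 5>1; P3→Y gives 10>8]
(A,Q,X): not NE [P2→P gives 9>8]
(A,Q,Y): not NE [P1→B gives 6>4; P3→Z gives 9>8]
(A,Q,Z): not NE [P1→B gives 4>0]
(B,P,X): not NE [P1→A gives 3>2]
(B,P,Y): not NE [P2→Q gives 8>1; P3→X gives 7>2]
(B,P,Z): not NE [P3→X gives 7>4]
(B,Q,X): not NE [P1→A gives 6>5; P2→P gives 7>6; P3→Z gives 2>1]
(B,Q,Y): not NE [P3→Z gives 2>1]
(B,Q,Z): not NE [P2→P gives 8>4]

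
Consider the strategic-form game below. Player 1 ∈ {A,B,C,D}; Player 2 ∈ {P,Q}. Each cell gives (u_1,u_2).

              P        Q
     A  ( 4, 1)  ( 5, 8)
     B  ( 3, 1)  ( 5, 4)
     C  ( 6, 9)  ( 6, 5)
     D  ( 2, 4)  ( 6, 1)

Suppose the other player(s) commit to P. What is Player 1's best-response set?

BR_1 = {C}

u_1(A vs P) = 4
u_1(B vs P) = 3
u_1(C vs P) = 6
u_1(D vs P) = 2
max payoff 6 at {C}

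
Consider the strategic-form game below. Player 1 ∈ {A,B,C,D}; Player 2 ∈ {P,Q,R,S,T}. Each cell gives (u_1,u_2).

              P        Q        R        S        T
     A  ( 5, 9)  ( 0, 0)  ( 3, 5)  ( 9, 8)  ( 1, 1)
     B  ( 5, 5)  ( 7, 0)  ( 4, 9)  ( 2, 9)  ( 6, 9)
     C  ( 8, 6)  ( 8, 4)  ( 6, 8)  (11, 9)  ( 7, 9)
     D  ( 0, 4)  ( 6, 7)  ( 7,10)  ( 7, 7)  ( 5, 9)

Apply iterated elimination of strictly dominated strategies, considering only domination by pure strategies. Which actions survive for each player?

IESDS → P1:{C,D} P2:{R,S,T}

P1 drop A (C beats it: P:8>5 Q:8>0 R:6>3 S:11>9 T:7>1)
P1 drop B (C beats it: P:8>5 Q:8>7 R:6>4 S:11>2 T:7>6)
P2 drop P (R beats it: C:8>6 D:10>4)
P2 drop Q (R beats it: C:8>4 D:10>7)
P1→{C,D} P2→{R,S,T}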